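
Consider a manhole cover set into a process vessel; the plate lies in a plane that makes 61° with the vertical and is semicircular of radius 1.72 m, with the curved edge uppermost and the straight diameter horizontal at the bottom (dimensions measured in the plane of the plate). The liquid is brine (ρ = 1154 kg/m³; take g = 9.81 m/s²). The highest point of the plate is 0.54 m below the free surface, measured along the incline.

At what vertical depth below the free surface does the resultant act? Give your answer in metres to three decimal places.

γ = ρg = 1154 × 9.81 / 1000 = 11.32074 kN/m³.
The plate makes 61° with the vertical, i.e. θ = 90° − 61° = 29° to the horizontal. Measuring y along the incline from the free-surface line, vertical depth h = y·sinθ with sinθ = 0.484810.
The centroid lies 4r/(3π) = 0.729991 m above the diameter, so r − 4r/(3π) = 1.72 − 0.729991 = 0.990009 m below the topmost point, so y_c = 0.54 + 0.990009 = 1.53001 m and h_c = 1.53001 × 0.484810 = 0.741764 m.
A = πr²/2 = π × 1.72²/2 = 4.64704 m².
Resultant F = γ·h_c·A = 11.32074 × 0.741764 × 4.64704 = 39.0227 kN.
I_c = (π/8 − 8/(9π))·r⁴ = 0.109757 × 1.72⁴ = 0.960608 m⁴.
Centre of pressure: y_p = y_c + I_c/(y_c·A) = 1.53001 + 0.960608/(1.53001 × 4.64704) = 1.53001 + 0.135106 = 1.66512 m along the plane.
Vertically, h_p = y_p·sinθ = 1.66512 × 0.484810 = 0.807267 m.

h_p = 0.807 m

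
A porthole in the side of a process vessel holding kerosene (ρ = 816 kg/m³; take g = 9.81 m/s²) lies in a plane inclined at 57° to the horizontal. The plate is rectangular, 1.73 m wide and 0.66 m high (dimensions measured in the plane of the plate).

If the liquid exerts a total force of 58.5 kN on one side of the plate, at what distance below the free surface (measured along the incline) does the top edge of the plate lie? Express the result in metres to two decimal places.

γ = ρg = 816 × 9.81 / 1000 = 8.00496 kN/m³.
A = 1.73 × 0.66 = 1.1418 m².
From F = γ·h_c·A, the centroid depth is h_c = 58.5/(8.00496 × 1.1418) = 6.40039 m.
Let θ = 57° be the plate's angle to the horizontal; measure y along the incline from where the plane meets the free surface. Vertical depth h = y·sinθ with sinθ = 0.838671.
Along the incline, y_c = h_c/sinθ = 6.40039/0.838671 = 7.63159 m.
The centroid lies 0.66/2 = 0.33 m below the top edge, so the top edge sits at y_top = 7.63159 − 0.33 = 7.30159 m along the incline.

y_top ≈ 7.30 m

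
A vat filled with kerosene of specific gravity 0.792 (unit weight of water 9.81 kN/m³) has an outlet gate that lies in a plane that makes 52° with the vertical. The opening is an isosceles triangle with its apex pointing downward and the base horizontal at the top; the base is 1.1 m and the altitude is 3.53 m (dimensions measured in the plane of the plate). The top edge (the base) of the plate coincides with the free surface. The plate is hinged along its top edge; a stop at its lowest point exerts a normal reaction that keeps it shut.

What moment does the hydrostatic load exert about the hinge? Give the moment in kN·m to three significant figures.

γ = 0.792 × 9.81 = 7.76952 kN/m³.
The plate makes 52° with the vertical, i.e. θ = 90° − 52° = 38° to the horizontal. Measuring y along the incline from the free-surface line, vertical depth h = y·sinθ with sinθ = 0.615661.
With the apex down, the centroid sits h/3 = 3.53/3 = 1.17667 m below the base (the top edge), so y_c = 1.17667 m and h_c = 1.17667 × 0.615661 = 0.72443 m.
A = ½ × 1.1 × 3.53 = 1.9415 m².
Resultant F = γ·h_c·A = 7.76952 × 0.72443 × 1.9415 = 10.9277 kN.
I_c = b·h³/36 = 1.1 × 3.53³/36 = 1.34405 m⁴.
Centre of pressure: y_p = y_c + I_c/(y_c·A) = 1.17667 + 1.34405/(1.17667 × 1.9415) = 1.17667 + 0.588333 = 1.765 m along the plane.
The resultant acts 1.17667 + 0.588333 = 1.765 m (along the plate) below the hinge at the top edge, so the moment about the hinge is M = F × 1.765 = 10.9277 × 1.765 = 19.2874 kN·m.

M ≈ 19.3 kN·m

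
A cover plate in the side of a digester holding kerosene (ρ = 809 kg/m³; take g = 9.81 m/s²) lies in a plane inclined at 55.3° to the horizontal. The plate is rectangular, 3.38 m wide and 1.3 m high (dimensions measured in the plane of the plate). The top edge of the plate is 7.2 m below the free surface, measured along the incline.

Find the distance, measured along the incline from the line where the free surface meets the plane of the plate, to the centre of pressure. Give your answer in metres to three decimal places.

y_p = 7.868 m

γ = ρg = 809 × 9.81 / 1000 = 7.93629 kN/m³.
Let θ = 55.3° be the plate's angle to the horizontal; measure y along the incline from where the plane meets the free surface. Vertical depth h = y·sinθ with sinθ = 0.822144.
The centroid lies 1.3/2 = 0.65 m below the top edge, so y_c = 7.2 + 0.65 = 7.85 m and h_c = 7.85 × 0.822144 = 6.45383 m.
A = 3.38 × 1.3 = 4.394 m².
Resultant F = γ·h_c·A = 7.93629 × 6.45383 × 4.394 = 225.058 kN.
I_c = b·h³/12 = 3.38 × 1.3³/12 = 0.618822 m⁴.
Centre of pressure: y_p = y_c + I_c/(y_c·A) = 7.85 + 0.618822/(7.85 × 4.394) = 7.85 + 0.0179406 = 7.86794 m along the plane.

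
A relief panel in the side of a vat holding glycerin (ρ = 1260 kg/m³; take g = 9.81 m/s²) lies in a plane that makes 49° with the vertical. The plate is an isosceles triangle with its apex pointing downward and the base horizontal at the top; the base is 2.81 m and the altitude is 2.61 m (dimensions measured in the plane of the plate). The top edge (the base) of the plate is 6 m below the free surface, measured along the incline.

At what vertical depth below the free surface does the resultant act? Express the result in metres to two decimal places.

γ = ρg = 1260 × 9.81 / 1000 = 12.3606 kN/m³.
The plate makes 49° with the vertical, i.e. θ = 90° − 49° = 41° to the horizontal. Measuring y along the incline from the free-surface line, vertical depth h = y·sinθ with sinθ = 0.656059.
With the apex down, the centroid sits h/3 = 2.61/3 = 0.87 m below the base (the top edge), so y_c = 6 + 0.87 = 6.87 m and h_c = 6.87 × 0.656059 = 4.50713 m.
A = ½ × 2.81 × 2.61 = 3.66705 m².
Resultant F = γ·h_c·A = 12.3606 × 4.50713 × 3.66705 = 204.294 kN.
I_c = b·h³/36 = 2.81 × 2.61³/36 = 1.3878 m⁴.
Centre of pressure: y_p = y_c + I_c/(y_c·A) = 6.87 + 1.3878/(6.87 × 3.66705) = 6.87 + 0.0550875 = 6.92509 m along the plane.
Vertically, h_p = y_p·sinθ = 6.92509 × 0.656059 = 4.54327 m.

h_p = 4.54 m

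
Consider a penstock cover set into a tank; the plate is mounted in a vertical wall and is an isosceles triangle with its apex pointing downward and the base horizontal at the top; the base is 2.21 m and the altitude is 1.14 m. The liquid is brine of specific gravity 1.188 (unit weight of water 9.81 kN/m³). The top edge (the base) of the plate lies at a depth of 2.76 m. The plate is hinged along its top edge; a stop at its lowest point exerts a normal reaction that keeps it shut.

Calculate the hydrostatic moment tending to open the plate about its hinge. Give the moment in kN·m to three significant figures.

M ≈ 18.6 kN·m

γ = 1.188 × 9.81 = 11.65428 kN/m³.
With the apex down, the centroid sits h/3 = 1.14/3 = 0.38 m below the base (the top edge), so the centroid depth is h_c = 2.76 + 0.38 = 3.14 m.
A = ½ × 2.21 × 1.14 = 1.2597 m².
Resultant F = γ·h_c·A = 11.65428 × 3.14 × 1.2597 = 46.098 kN.
I_c = b·h³/36 = 2.21 × 1.14³/36 = 0.0909503 m⁴.
Centre of pressure: y_p = y_c + I_c/(y_c·A) = 3.14 + 0.0909503/(3.14 × 1.2597) = 3.14 + 0.0229936 = 3.16299 m along the plane.
The resultant acts 0.38 + 0.0229936 = 0.402994 m (along the plate) below the hinge at the top edge, so the moment about the hinge is M = F × 0.402994 = 46.098 × 0.402994 = 18.5772 kN·m.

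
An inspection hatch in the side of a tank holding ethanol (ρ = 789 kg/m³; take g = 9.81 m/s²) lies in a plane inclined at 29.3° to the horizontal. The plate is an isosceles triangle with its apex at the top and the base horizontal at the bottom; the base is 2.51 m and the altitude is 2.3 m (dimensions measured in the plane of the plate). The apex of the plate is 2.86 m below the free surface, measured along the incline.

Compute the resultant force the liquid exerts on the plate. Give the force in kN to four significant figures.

γ = ρg = 789 × 9.81 / 1000 = 7.74009 kN/m³.
Let θ = 29.3° be the plate's angle to the horizontal; measure y along the incline from where the plane meets the free surface. Vertical depth h = y·sinθ with sinθ = 0.489382.
With the apex up, the centroid sits 2h/3 = 2 × 2.3/3 = 1.53333 m below the apex, so y_c = 2.86 + 1.53333 = 4.39333 m and h_c = 4.39333 × 0.489382 = 2.15002 m.
A = ½ × 2.51 × 2.3 = 2.8865 m².
Resultant F = γ·h_c·A = 7.74009 × 2.15002 × 2.8865 = 48.0353 kN.

F ≈ 48.04 kN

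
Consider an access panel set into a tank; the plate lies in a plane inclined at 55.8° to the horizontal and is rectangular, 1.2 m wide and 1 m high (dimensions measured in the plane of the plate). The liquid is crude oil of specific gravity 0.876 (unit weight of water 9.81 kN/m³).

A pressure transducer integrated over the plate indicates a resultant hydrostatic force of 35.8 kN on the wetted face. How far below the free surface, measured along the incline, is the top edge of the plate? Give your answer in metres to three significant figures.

γ = 0.876 × 9.81 = 8.59356 kN/m³.
A = 1.2 × 1 = 1.2 m².
From F = γ·h_c·A, the centroid depth is h_c = 35.8/(8.59356 × 1.2) = 3.47159 m.
Let θ = 55.8° be the plate's angle to the horizontal; measure y along the incline from where the plane meets the free surface. Vertical depth h = y·sinθ with sinθ = 0.827081.
Along the incline, y_c = h_c/sinθ = 3.47159/0.827081 = 4.1974 m.
The centroid lies 1/2 = 0.5 m below the top edge, so the top edge sits at y_top = 4.1974 − 0.5 = 3.6974 m along the incline.

y_top ≈ 3.70 m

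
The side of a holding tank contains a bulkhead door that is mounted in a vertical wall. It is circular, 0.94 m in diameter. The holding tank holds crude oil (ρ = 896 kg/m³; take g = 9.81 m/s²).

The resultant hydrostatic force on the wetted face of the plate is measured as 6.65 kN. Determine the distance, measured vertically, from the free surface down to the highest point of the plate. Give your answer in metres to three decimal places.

d_top ≈ 0.620 m

γ = ρg = 896 × 9.81 / 1000 = 8.78976 kN/m³.
A = π(0.47)² = 0.693978 m².
From F = γ·h_c·A, the centroid depth is h_c = 6.65/(8.78976 × 0.693978) = 1.09018 m.
The centroid is at the centre, 0.47 m below the top of the plate, so the highest point sits at h_top = 1.09018 − 0.47 = 0.62018 m below the surface.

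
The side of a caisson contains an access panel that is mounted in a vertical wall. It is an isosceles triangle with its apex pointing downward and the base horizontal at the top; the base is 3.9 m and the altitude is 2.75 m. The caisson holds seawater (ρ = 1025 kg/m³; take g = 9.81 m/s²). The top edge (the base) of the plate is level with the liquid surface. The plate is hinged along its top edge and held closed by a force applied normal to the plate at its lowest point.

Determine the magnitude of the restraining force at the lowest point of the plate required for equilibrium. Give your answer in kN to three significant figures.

γ = ρg = 1025 × 9.81 / 1000 = 10.05525 kN/m³.
With the apex down, the centroid sits h/3 = 2.75/3 = 0.916667 m below the base (the top edge), so the centroid depth is h_c = 0.916667 m.
A = ½ × 3.9 × 2.75 = 5.3625 m².
Resultant F = γ·h_c·A = 10.05525 × 0.916667 × 5.3625 = 49.4279 kN.
I_c = b·h³/36 = 3.9 × 2.75³/36 = 2.25299 m⁴.
Centre of pressure: y_p = y_c + I_c/(y_c·A) = 0.916667 + 2.25299/(0.916667 × 5.3625) = 0.916667 + 0.458332 = 1.375 m along the plane.
The resultant acts 0.916667 + 0.458332 = 1.375 m (along the plate) below the hinge at the top edge, so the moment about the hinge is M = F × 1.375 = 49.4279 × 1.375 = 67.9634 kN·m.
A normal force at the bottom, 2.75 m from the hinge, must supply this moment: P = 67.9634/2.75 = 24.714 kN.

P ≈ 24.7 kN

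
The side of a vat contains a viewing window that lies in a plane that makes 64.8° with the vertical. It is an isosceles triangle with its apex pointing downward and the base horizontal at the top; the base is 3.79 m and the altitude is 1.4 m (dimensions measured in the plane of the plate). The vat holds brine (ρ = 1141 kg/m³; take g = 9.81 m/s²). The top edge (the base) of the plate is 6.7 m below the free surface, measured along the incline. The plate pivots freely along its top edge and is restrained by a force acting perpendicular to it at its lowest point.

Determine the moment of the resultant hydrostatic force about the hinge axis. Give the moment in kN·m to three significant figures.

M ≈ 43.7 kN·m

γ = ρg = 1141 × 9.81 / 1000 = 11.19321 kN/m³.
The plate makes 64.8° with the vertical, i.e. θ = 90° − 64.8° = 25.2° to the horizontal. Measuring y along the incline from the free-surface line, vertical depth h = y·sinθ with sinθ = 0.425779.
With the apex down, the centroid sits h/3 = 1.4/3 = 0.466667 m below the base (the top edge), so y_c = 6.7 + 0.466667 = 7.16667 m and h_c = 7.16667 × 0.425779 = 3.05142 m.
A = ½ × 3.79 × 1.4 = 2.653 m².
Resultant F = γ·h_c·A = 11.19321 × 3.05142 × 2.653 = 90.6137 kN.
I_c = b·h³/36 = 3.79 × 1.4³/36 = 0.288882 m⁴.
Centre of pressure: y_p = y_c + I_c/(y_c·A) = 7.16667 + 0.288882/(7.16667 × 2.653) = 7.16667 + 0.0151938 = 7.18186 m along the plane.
The resultant acts 0.466667 + 0.0151938 = 0.481861 m (along the plate) below the hinge at the top edge, so the moment about the hinge is M = F × 0.481861 = 90.6137 × 0.481861 = 43.6632 kN·m.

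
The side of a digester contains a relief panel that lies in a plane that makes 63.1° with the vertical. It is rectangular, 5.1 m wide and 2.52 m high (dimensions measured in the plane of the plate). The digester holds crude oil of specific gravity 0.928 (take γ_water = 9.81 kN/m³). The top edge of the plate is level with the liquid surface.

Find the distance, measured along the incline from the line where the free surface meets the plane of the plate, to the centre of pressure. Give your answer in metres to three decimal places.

γ = 0.928 × 9.81 = 9.10368 kN/m³.
The plate makes 63.1° with the vertical, i.e. θ = 90° − 63.1° = 26.9° to the horizontal. Measuring y along the incline from the free-surface line, vertical depth h = y·sinθ with sinθ = 0.452435.
The centroid lies 2.52/2 = 1.26 m below the top edge, so y_c = 1.26 m and h_c = 1.26 × 0.452435 = 0.570068 m.
A = 5.1 × 2.52 = 12.852 m².
Resultant F = γ·h_c·A = 9.10368 × 0.570068 × 12.852 = 66.6982 kN.
I_c = b·h³/12 = 5.1 × 2.52³/12 = 6.80128 m⁴.
Centre of pressure: y_p = y_c + I_c/(y_c·A) = 1.26 + 6.80128/(1.26 × 12.852) = 1.26 + 0.42 = 1.68 m along the plane.

y_p = 1.680 m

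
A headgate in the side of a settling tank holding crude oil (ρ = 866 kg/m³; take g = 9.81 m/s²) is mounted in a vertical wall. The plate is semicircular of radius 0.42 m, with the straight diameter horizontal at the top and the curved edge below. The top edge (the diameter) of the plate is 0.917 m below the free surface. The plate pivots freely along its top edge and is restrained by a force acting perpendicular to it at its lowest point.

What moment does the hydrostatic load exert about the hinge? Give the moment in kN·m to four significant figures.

γ = ρg = 866 × 9.81 / 1000 = 8.49546 kN/m³.
The centroid of a semicircle lies 4r/(3π) = 0.178254 m from the diameter, here below the top edge, so the centroid depth is h_c = 0.917 + 0.178254 = 1.09525 m.
A = πr²/2 = π × 0.42²/2 = 0.277088 m².
Resultant F = γ·h_c·A = 8.49546 × 1.09525 × 0.277088 = 2.57821 kN.
I_c = (π/8 − 8/(9π))·r⁴ = 0.109757 × 0.42⁴ = 0.0034153 m⁴.
Centre of pressure: y_p = y_c + I_c/(y_c·A) = 1.09525 + 0.0034153/(1.09525 × 0.277088) = 1.09525 + 0.0112538 = 1.1065 m along the plane.
The resultant acts 0.178254 + 0.0112538 = 0.189508 m (along the plate) below the hinge at the top edge, so the moment about the hinge is M = F × 0.189508 = 2.57821 × 0.189508 = 0.488591 kN·m.

M ≈ 0.4886 kN·m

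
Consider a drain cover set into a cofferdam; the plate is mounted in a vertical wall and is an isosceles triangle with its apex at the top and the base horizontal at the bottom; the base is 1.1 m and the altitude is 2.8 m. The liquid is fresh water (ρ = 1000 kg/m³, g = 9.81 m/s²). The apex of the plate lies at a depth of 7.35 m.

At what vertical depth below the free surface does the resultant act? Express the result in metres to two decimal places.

γ = ρg = 1000 × 9.81 = 9810 N/m³ = 9.81 kN/m³.
With the apex up, the centroid sits 2h/3 = 2 × 2.8/3 = 1.86667 m below the apex, so the centroid depth is h_c = 7.35 + 1.86667 = 9.21667 m.
A = ½ × 1.1 × 2.8 = 1.54 m².
Resultant F = γ·h_c·A = 9.81 × 9.21667 × 1.54 = 139.24 kN.
I_c = b·h³/36 = 1.1 × 2.8³/36 = 0.670756 m⁴.
Centre of pressure: y_p = y_c + I_c/(y_c·A) = 9.21667 + 0.670756/(9.21667 × 1.54) = 9.21667 + 0.0472574 = 9.26393 m along the plane.

h_p = 9.26 m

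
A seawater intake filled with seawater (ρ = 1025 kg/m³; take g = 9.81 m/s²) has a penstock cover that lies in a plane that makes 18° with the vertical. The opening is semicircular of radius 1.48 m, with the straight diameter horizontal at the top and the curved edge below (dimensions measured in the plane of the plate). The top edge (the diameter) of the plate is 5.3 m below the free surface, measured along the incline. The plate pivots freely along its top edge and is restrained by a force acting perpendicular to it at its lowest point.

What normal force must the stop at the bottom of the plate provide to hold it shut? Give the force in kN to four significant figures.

γ = ρg = 1025 × 9.81 / 1000 = 10.05525 kN/m³.
The plate makes 18° with the vertical, i.e. θ = 90° − 18° = 72° to the horizontal. Measuring y along the incline from the free-surface line, vertical depth h = y·sinθ with sinθ = 0.951057.
The centroid of a semicircle lies 4r/(3π) = 0.628132 m from the diameter, here below the top edge, so y_c = 5.3 + 0.628132 = 5.92813 m and h_c = 5.92813 × 0.951057 = 5.63799 m.
A = πr²/2 = π × 1.48²/2 = 3.44067 m².
Resultant F = γ·h_c·A = 10.05525 × 5.63799 × 3.44067 = 195.056 kN.
I_c = (π/8 − 8/(9π))·r⁴ = 0.109757 × 1.48⁴ = 0.526598 m⁴.
Centre of pressure: y_p = y_c + I_c/(y_c·A) = 5.92813 + 0.526598/(5.92813 × 3.44067) = 5.92813 + 0.0258178 = 5.95395 m along the plane.
The resultant acts 0.628132 + 0.0258178 = 0.65395 m (along the plate) below the hinge at the top edge, so the moment about the hinge is M = F × 0.65395 = 195.056 × 0.65395 = 127.557 kN·m.
A normal force at the bottom, 1.48 m from the hinge, must supply this moment: P = 127.557/1.48 = 86.1872 kN.

P ≈ 86.19 kN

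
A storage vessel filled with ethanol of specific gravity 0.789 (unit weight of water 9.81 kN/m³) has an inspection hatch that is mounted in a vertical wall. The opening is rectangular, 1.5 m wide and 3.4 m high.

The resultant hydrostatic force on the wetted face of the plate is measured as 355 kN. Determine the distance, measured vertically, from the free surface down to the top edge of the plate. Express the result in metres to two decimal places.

γ = 0.789 × 9.81 = 7.74009 kN/m³.
A = 1.5 × 3.4 = 5.1 m².
From F = γ·h_c·A, the centroid depth is h_c = 355/(7.74009 × 5.1) = 8.99316 m.
The centroid lies 3.4/2 = 1.7 m below the top edge, so the top edge sits at h_top = 8.99316 − 1.7 = 7.29316 m below the surface.

d_top ≈ 7.29 m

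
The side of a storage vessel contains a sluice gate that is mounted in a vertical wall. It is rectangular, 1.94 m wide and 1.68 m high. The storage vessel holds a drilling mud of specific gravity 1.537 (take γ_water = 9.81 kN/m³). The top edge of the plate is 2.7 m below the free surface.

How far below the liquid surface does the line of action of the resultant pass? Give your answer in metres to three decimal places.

h_p = 3.606 m

γ = 1.537 × 9.81 = 15.07797 kN/m³.
The centroid lies 1.68/2 = 0.84 m below the top edge, so the centroid depth is h_c = 2.7 + 0.84 = 3.54 m.
A = 1.94 × 1.68 = 3.2592 m².
Resultant F = γ·h_c·A = 15.07797 × 3.54 × 3.2592 = 173.963 kN.
I_c = b·h³/12 = 1.94 × 1.68³/12 = 0.766564 m⁴.
Centre of pressure: y_p = y_c + I_c/(y_c·A) = 3.54 + 0.766564/(3.54 × 3.2592) = 3.54 + 0.0664407 = 3.60644 m along the plane.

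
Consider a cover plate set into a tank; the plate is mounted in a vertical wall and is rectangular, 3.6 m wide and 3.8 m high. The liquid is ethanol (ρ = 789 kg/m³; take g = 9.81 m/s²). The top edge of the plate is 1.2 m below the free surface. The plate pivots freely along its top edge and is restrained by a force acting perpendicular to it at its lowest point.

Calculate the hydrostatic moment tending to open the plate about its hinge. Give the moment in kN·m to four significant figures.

M ≈ 751.1 kN·m

γ = ρg = 789 × 9.81 / 1000 = 7.74009 kN/m³.
The centroid lies 3.8/2 = 1.9 m below the top edge, so the centroid depth is h_c = 1.2 + 1.9 = 3.1 m.
A = 3.6 × 3.8 = 13.68 m².
Resultant F = γ·h_c·A = 7.74009 × 3.1 × 13.68 = 328.242 kN.
I_c = b·h³/12 = 3.6 × 3.8³/12 = 16.4616 m⁴.
Centre of pressure: y_p = y_c + I_c/(y_c·A) = 3.1 + 16.4616/(3.1 × 13.68) = 3.1 + 0.388172 = 3.48817 m along the plane.
The resultant acts 1.9 + 0.388172 = 2.28817 m (along the plate) below the hinge at the top edge, so the moment about the hinge is M = F × 2.28817 = 328.242 × 2.28817 = 751.073 kN·m.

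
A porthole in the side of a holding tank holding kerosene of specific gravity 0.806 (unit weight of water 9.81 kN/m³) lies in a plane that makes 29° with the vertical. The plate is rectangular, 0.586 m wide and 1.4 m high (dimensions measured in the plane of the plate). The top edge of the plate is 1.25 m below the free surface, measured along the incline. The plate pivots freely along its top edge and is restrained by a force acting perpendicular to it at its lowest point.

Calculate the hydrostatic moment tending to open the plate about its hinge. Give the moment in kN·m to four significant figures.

M ≈ 8.671 kN·m

γ = 0.806 × 9.81 = 7.90686 kN/m³.
The plate makes 29° with the vertical, i.e. θ = 90° − 29° = 61° to the horizontal. Measuring y along the incline from the free-surface line, vertical depth h = y·sinθ with sinθ = 0.874620.
The centroid lies 1.4/2 = 0.7 m below the top edge, so y_c = 1.25 + 0.7 = 1.95 m and h_c = 1.95 × 0.874620 = 1.70551 m.
A = 0.586 × 1.4 = 0.8204 m².
Resultant F = γ·h_c·A = 7.90686 × 1.70551 × 0.8204 = 11.0633 kN.
I_c = b·h³/12 = 0.586 × 1.4³/12 = 0.133999 m⁴.
Centre of pressure: y_p = y_c + I_c/(y_c·A) = 1.95 + 0.133999/(1.95 × 0.8204) = 1.95 + 0.0837609 = 2.03376 m along the plane.
The resultant acts 0.7 + 0.0837609 = 0.783761 m (along the plate) below the hinge at the top edge, so the moment about the hinge is M = F × 0.783761 = 11.0633 × 0.783761 = 8.67098 kN·m.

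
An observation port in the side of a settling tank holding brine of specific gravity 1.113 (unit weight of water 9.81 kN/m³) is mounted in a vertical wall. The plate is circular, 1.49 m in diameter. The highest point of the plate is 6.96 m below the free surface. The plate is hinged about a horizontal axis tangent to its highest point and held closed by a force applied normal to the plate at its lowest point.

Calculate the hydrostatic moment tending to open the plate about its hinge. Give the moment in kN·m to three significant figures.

M ≈ 112 kN·m

γ = 1.113 × 9.81 = 10.91853 kN/m³.
The centroid is at the centre, 0.745 m below the top of the plate, so the centroid depth is h_c = 6.96 + 0.745 = 7.705 m.
A = π(0.745)² = 1.74366 m².
Resultant F = γ·h_c·A = 10.91853 × 7.705 × 1.74366 = 146.689 kN.
I_c = πr⁴/4 = π × 0.745⁴/4 = 0.241944 m⁴.
Centre of pressure: y_p = y_c + I_c/(y_c·A) = 7.705 + 0.241944/(7.705 × 1.74366) = 7.705 + 0.0180086 = 7.72301 m along the plane.
The resultant acts 0.745 + 0.0180086 = 0.763009 m (along the plate) below the hinge at the top edge, so the moment about the hinge is M = F × 0.763009 = 146.689 × 0.763009 = 111.925 kN·m.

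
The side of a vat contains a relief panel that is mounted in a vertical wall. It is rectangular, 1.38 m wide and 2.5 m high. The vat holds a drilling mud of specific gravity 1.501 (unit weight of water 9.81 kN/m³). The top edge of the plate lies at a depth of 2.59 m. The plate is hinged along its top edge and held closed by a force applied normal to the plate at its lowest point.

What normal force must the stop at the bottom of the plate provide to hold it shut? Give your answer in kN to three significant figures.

P ≈ 108 kN

γ = 1.501 × 9.81 = 14.72481 kN/m³.
The centroid lies 2.5/2 = 1.25 m below the top edge, so the centroid depth is h_c = 2.59 + 1.25 = 3.84 m.
A = 1.38 × 2.5 = 3.45 m².
Resultant F = γ·h_c·A = 14.72481 × 3.84 × 3.45 = 195.074 kN.
I_c = b·h³/12 = 1.38 × 2.5³/12 = 1.79688 m⁴.
Centre of pressure: y_p = y_c + I_c/(y_c·A) = 3.84 + 1.79688/(3.84 × 3.45) = 3.84 + 0.135634 = 3.97563 m along the plane.
The resultant acts 1.25 + 0.135634 = 1.38563 m (along the plate) below the hinge at the top edge, so the moment about the hinge is M = F × 1.38563 = 195.074 × 1.38563 = 270.3 kN·m.
A normal force at the bottom, 2.5 m from the hinge, must supply this moment: P = 270.3/2.5 = 108.12 kN.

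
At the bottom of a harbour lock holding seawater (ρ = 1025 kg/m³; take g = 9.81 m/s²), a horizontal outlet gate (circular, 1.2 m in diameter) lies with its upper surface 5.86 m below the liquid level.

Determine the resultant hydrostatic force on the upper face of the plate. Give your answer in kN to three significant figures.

F ≈ 66.6 kN

γ = ρg = 1025 × 9.81 / 1000 = 10.05525 kN/m³.
The plate is horizontal, so pressure is uniform at p = γ·h = 10.05525 × 5.86 = 58.9238 kN/m².
A = π(0.6)² = 1.13097 m².
F = p·A = 58.9238 × 1.13097 = 66.6411 kN.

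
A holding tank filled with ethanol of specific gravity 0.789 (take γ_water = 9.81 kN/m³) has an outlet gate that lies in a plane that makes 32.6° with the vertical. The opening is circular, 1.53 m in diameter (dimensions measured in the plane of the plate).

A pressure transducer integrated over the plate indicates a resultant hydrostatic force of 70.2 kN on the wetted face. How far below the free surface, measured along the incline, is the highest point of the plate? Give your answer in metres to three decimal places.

γ = 0.789 × 9.81 = 7.74009 kN/m³.
A = π(0.765)² = 1.83854 m².
From F = γ·h_c·A, the centroid depth is h_c = 70.2/(7.74009 × 1.83854) = 4.93308 m.
The plate makes 32.6° with the vertical, i.e. θ = 90° − 32.6° = 57.4° to the horizontal. Measuring y along the incline from the free-surface line, vertical depth h = y·sinθ with sinθ = 0.842452.
Along the incline, y_c = h_c/sinθ = 4.93308/0.842452 = 5.85562 m.
The centroid is at the centre, 0.765 m below the top of the plate, so the highest point sits at y_top = 5.85562 − 0.765 = 5.09062 m along the incline.

y_top ≈ 5.091 m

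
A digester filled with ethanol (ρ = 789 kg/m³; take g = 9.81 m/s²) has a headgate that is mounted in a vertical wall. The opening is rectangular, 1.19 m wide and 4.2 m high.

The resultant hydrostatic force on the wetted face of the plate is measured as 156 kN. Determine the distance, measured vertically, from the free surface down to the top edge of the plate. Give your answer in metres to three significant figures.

γ = ρg = 789 × 9.81 / 1000 = 7.74009 kN/m³.
A = 1.19 × 4.2 = 4.998 m².
From F = γ·h_c·A, the centroid depth is h_c = 156/(7.74009 × 4.998) = 4.03257 m.
The centroid lies 4.2/2 = 2.1 m below the top edge, so the top edge sits at h_top = 4.03257 − 2.1 = 1.93257 m below the surface.

d_top ≈ 1.93 m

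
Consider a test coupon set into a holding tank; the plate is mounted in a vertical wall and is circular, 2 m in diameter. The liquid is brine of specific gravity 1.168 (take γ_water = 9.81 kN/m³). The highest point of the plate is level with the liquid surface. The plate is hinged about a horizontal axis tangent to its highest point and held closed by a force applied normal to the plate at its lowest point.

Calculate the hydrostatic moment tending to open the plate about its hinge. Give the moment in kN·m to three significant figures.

M ≈ 45.0 kN·m

γ = 1.168 × 9.81 = 11.45808 kN/m³.
The centroid is at the centre, 1 m below the top of the plate, so the centroid depth is h_c = 1 m.
A = π(1)² = 3.14159 m².
Resultant F = γ·h_c·A = 11.45808 × 1 × 3.14159 = 35.9966 kN.
I_c = πr⁴/4 = π × 1⁴/4 = 0.785398 m⁴.
Centre of pressure: y_p = y_c + I_c/(y_c·A) = 1 + 0.785398/(1 × 3.14159) = 1 + 0.25 = 1.25 m along the plane.
The resultant acts 1 + 0.25 = 1.25 m (along the plate) below the hinge at the top edge, so the moment about the hinge is M = F × 1.25 = 35.9966 × 1.25 = 44.9958 kN·m.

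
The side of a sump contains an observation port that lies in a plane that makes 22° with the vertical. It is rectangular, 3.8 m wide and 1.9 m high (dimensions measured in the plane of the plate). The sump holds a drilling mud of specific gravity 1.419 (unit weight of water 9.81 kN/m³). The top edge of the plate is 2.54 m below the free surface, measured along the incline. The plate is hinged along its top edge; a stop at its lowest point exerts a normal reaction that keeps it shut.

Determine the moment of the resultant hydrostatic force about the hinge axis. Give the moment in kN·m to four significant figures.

γ = 1.419 × 9.81 = 13.92039 kN/m³.
The plate makes 22° with the vertical, i.e. θ = 90° − 22° = 68° to the horizontal. Measuring y along the incline from the free-surface line, vertical depth h = y·sinθ with sinθ = 0.927184.
The centroid lies 1.9/2 = 0.95 m below the top edge, so y_c = 2.54 + 0.95 = 3.49 m and h_c = 3.49 × 0.927184 = 3.23587 m.
A = 3.8 × 1.9 = 7.22 m².
Resultant F = γ·h_c·A = 13.92039 × 3.23587 × 7.22 = 325.222 kN.
I_c = b·h³/12 = 3.8 × 1.9³/12 = 2.17202 m⁴.
Centre of pressure: y_p = y_c + I_c/(y_c·A) = 3.49 + 2.17202/(3.49 × 7.22) = 3.49 + 0.0861988 = 3.5762 m along the plane.
The resultant acts 0.95 + 0.0861988 = 1.0362 m (along the plate) below the hinge at the top edge, so the moment about the hinge is M = F × 1.0362 = 325.222 × 1.0362 = 336.995 kN·m.

M ≈ 337.0 kN·m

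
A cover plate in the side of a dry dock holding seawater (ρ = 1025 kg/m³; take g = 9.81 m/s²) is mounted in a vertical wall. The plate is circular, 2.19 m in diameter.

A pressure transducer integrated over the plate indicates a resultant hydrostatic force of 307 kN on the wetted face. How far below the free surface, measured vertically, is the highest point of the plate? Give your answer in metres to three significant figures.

γ = ρg = 1025 × 9.81 / 1000 = 10.05525 kN/m³.
A = π(1.095)² = 3.76685 m².
From F = γ·h_c·A, the centroid depth is h_c = 307/(10.05525 × 3.76685) = 8.10526 m.
The centroid is at the centre, 1.095 m below the top of the plate, so the highest point sits at h_top = 8.10526 − 1.095 = 7.01026 m below the surface.

d_top ≈ 7.01 m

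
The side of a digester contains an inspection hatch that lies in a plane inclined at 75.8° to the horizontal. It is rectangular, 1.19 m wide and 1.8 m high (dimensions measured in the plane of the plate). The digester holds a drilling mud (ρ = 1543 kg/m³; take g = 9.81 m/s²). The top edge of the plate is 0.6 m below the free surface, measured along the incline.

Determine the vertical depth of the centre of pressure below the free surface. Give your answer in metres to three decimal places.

h_p = 1.629 m

γ = ρg = 1543 × 9.81 / 1000 = 15.13683 kN/m³.
Let θ = 75.8° be the plate's angle to the horizontal; measure y along the incline from where the plane meets the free surface. Vertical depth h = y·sinθ with sinθ = 0.969445.
The centroid lies 1.8/2 = 0.9 m below the top edge, so y_c = 0.6 + 0.9 = 1.5 m and h_c = 1.5 × 0.969445 = 1.45417 m.
A = 1.19 × 1.8 = 2.142 m².
Resultant F = γ·h_c·A = 15.13683 × 1.45417 × 2.142 = 47.1487 kN.
I_c = b·h³/12 = 1.19 × 1.8³/12 = 0.57834 m⁴.
Centre of pressure: y_p = y_c + I_c/(y_c·A) = 1.5 + 0.57834/(1.5 × 2.142) = 1.5 + 0.18 = 1.68 m along the plane.
Vertically, h_p = y_p·sinθ = 1.68 × 0.969445 = 1.62867 m.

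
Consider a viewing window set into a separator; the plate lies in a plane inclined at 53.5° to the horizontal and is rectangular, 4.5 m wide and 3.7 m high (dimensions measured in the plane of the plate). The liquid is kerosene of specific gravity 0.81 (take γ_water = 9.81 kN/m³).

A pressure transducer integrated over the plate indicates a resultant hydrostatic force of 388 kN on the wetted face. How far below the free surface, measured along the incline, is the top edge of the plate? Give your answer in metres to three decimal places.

γ = 0.81 × 9.81 = 7.9461 kN/m³.
A = 4.5 × 3.7 = 16.65 m².
From F = γ·h_c·A, the centroid depth is h_c = 388/(7.9461 × 16.65) = 2.93267 m.
Let θ = 53.5° be the plate's angle to the horizontal; measure y along the incline from where the plane meets the free surface. Vertical depth h = y·sinθ with sinθ = 0.803857.
Along the incline, y_c = h_c/sinθ = 2.93267/0.803857 = 3.64825 m.
The centroid lies 3.7/2 = 1.85 m below the top edge, so the top edge sits at y_top = 3.64825 − 1.85 = 1.79825 m along the incline.

y_top ≈ 1.798 m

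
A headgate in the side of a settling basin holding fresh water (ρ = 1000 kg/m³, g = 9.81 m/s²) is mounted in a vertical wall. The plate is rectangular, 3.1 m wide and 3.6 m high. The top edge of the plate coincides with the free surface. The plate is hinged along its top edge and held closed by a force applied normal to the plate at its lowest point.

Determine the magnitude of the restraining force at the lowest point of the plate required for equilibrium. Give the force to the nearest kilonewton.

γ = ρg = 1000 × 9.81 = 9810 N/m³ = 9.81 kN/m³.
The centroid lies 3.6/2 = 1.8 m below the top edge, so the centroid depth is h_c = 1.8 m.
A = 3.1 × 3.6 = 11.16 m².
Resultant F = γ·h_c·A = 9.81 × 1.8 × 11.16 = 197.063 kN.
I_c = b·h³/12 = 3.1 × 3.6³/12 = 12.0528 m⁴.
Centre of pressure: y_p = y_c + I_c/(y_c·A) = 1.8 + 12.0528/(1.8 × 11.16) = 1.8 + 0.6 = 2.4 m along the plane.
The resultant acts 1.8 + 0.6 = 2.4 m (along the plate) below the hinge at the top edge, so the moment about the hinge is M = F × 2.4 = 197.063 × 2.4 = 472.951 kN·m.
A normal force at the bottom, 3.6 m from the hinge, must supply this moment: P = 472.951/3.6 = 131.375 kN.

P ≈ 131 kN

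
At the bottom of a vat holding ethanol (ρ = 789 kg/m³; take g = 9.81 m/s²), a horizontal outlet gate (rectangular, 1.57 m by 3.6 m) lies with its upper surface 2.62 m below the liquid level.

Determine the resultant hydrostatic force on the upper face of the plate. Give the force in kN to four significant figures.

F ≈ 114.6 kN

γ = ρg = 789 × 9.81 / 1000 = 7.74009 kN/m³.
The plate is horizontal, so pressure is uniform at p = γ·h = 7.74009 × 2.62 = 20.279 kN/m².
A = 1.57 × 3.6 = 5.652 m².
F = p·A = 20.279 × 5.652 = 114.617 kN.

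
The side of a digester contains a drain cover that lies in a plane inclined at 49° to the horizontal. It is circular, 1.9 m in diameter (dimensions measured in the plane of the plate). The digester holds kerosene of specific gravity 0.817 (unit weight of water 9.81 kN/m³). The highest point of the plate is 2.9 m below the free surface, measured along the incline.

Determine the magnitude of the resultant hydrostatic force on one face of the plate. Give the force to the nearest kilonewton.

F ≈ 66 kN

γ = 0.817 × 9.81 = 8.01477 kN/m³.
Let θ = 49° be the plate's angle to the horizontal; measure y along the incline from where the plane meets the free surface. Vertical depth h = y·sinθ with sinθ = 0.754710.
The centroid is at the centre, 0.95 m below the top of the plate, so y_c = 2.9 + 0.95 = 3.85 m and h_c = 3.85 × 0.754710 = 2.90563 m.
A = π(0.95)² = 2.83529 m².
Resultant F = γ·h_c·A = 8.01477 × 2.90563 × 2.83529 = 66.0281 kN.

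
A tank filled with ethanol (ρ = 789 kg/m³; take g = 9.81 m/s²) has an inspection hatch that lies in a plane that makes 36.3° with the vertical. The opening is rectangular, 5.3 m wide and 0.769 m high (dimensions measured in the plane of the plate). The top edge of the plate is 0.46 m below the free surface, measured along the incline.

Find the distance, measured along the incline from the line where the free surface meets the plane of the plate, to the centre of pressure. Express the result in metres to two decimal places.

γ = ρg = 789 × 9.81 / 1000 = 7.74009 kN/m³.
The plate makes 36.3° with the vertical, i.e. θ = 90° − 36.3° = 53.7° to the horizontal. Measuring y along the incline from the free-surface line, vertical depth h = y·sinθ with sinθ = 0.805928.
The centroid lies 0.769/2 = 0.3845 m below the top edge, so y_c = 0.46 + 0.3845 = 0.8445 m and h_c = 0.8445 × 0.805928 = 0.680606 m.
A = 5.3 × 0.769 = 4.0757 m².
Resultant F = γ·h_c·A = 7.74009 × 0.680606 × 4.0757 = 21.4706 kN.
I_c = b·h³/12 = 5.3 × 0.769³/12 = 0.200851 m⁴.
Centre of pressure: y_p = y_c + I_c/(y_c·A) = 0.8445 + 0.200851/(0.8445 × 4.0757) = 0.8445 + 0.0583542 = 0.902854 m along the plane.

y_p = 0.90 m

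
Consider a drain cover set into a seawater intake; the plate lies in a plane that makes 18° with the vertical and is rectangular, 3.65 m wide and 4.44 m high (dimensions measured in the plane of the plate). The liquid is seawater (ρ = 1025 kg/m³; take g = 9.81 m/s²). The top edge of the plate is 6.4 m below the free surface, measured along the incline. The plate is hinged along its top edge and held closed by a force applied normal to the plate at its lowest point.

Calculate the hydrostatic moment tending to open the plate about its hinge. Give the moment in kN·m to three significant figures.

M ≈ 3220 kN·m

γ = ρg = 1025 × 9.81 / 1000 = 10.05525 kN/m³.
The plate makes 18° with the vertical, i.e. θ = 90° − 18° = 72° to the horizontal. Measuring y along the incline from the free-surface line, vertical depth h = y·sinθ with sinθ = 0.951057.
The centroid lies 4.44/2 = 2.22 m below the top edge, so y_c = 6.4 + 2.22 = 8.62 m and h_c = 8.62 × 0.951057 = 8.19811 m.
A = 3.65 × 4.44 = 16.206 m².
Resultant F = γ·h_c·A = 10.05525 × 8.19811 × 16.206 = 1335.93 kN.
I_c = b·h³/12 = 3.65 × 4.44³/12 = 26.6232 m⁴.
Centre of pressure: y_p = y_c + I_c/(y_c·A) = 8.62 + 26.6232/(8.62 × 16.206) = 8.62 + 0.19058 = 8.81058 m along the plane.
The resultant acts 2.22 + 0.19058 = 2.41058 m (along the plate) below the hinge at the top edge, so the moment about the hinge is M = F × 2.41058 = 1335.93 × 2.41058 = 3220.37 kN·m.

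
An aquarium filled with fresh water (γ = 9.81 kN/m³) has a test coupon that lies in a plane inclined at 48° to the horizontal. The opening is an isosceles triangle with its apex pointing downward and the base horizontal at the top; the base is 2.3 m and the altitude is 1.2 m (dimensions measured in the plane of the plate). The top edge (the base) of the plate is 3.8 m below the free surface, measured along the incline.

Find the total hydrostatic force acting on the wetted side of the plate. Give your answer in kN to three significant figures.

γ = 9.81 kN/m³.
Let θ = 48° be the plate's angle to the horizontal; measure y along the incline from where the plane meets the free surface. Vertical depth h = y·sinθ with sinθ = 0.743145.
With the apex down, the centroid sits h/3 = 1.2/3 = 0.4 m below the base (the top edge), so y_c = 3.8 + 0.4 = 4.2 m and h_c = 4.2 × 0.743145 = 3.12121 m.
A = ½ × 2.3 × 1.2 = 1.38 m².
Resultant F = γ·h_c·A = 9.81 × 3.12121 × 1.38 = 42.2543 kN.

F ≈ 42.3 kN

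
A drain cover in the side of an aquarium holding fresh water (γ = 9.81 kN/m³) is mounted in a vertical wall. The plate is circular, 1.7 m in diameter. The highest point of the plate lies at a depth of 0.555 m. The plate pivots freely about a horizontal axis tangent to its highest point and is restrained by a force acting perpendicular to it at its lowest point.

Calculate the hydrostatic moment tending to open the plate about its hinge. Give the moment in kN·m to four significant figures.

γ = 9.81 kN/m³.
The centroid is at the centre, 0.85 m below the top of the plate, so the centroid depth is h_c = 0.555 + 0.85 = 1.405 m.
A = π(0.85)² = 2.2698 m².
Resultant F = γ·h_c·A = 9.81 × 1.405 × 2.2698 = 31.2848 kN.
I_c = πr⁴/4 = π × 0.85⁴/4 = 0.409983 m⁴.
Centre of pressure: y_p = y_c + I_c/(y_c·A) = 1.405 + 0.409983/(1.405 × 2.2698) = 1.405 + 0.128559 = 1.53356 m along the plane.
The resultant acts 0.85 + 0.128559 = 0.978559 m (along the plate) below the hinge at the top edge, so the moment about the hinge is M = F × 0.978559 = 31.2848 × 0.978559 = 30.614 kN·m.

M ≈ 30.61 kN·m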